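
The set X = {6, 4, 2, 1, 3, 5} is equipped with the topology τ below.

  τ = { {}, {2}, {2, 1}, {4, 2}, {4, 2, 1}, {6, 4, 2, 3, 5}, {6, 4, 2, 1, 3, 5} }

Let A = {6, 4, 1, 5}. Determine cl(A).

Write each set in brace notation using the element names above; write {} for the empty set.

{6, 4, 1, 3, 5}

closure: X∖int(X∖A) = X∖{2} = {6, 4, 1, 3, 5}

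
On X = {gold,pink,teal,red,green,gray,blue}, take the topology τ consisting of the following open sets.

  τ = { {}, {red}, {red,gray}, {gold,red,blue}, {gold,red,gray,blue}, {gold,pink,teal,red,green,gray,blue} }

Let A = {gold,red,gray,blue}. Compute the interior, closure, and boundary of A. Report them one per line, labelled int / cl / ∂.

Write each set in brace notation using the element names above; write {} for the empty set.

int(A) = {gold,red,gray,blue}
cl(A)  = {gold,pink,teal,red,green,gray,blue}
∂A     = {pink,teal,green}

opens ⊆ A: {}, {red}, {red,gray}, {gold,red,blue}, {gold,red,gray,blue}; union → int = {gold,red,gray,blue}
complement {pink,teal,green}; its interior {}; cl(A) = X∖{} = {gold,pink,teal,red,green,gray,blue}
boundary = {gold,pink,teal,red,green,gray,blue} ∖ {gold,red,gray,blue} = {pink,teal,green}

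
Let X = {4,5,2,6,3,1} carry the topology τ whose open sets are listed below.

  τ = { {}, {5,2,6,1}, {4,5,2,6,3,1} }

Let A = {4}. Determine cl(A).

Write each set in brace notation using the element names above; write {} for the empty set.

closure: X∖int(X∖A) = X∖{5,2,6,1} = {4,3}

{4,3}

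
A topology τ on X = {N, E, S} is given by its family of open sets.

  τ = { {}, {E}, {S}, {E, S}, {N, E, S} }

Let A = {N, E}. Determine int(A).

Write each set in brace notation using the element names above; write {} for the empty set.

interior: largest open inside A is {E} (from {}, {E})

{E}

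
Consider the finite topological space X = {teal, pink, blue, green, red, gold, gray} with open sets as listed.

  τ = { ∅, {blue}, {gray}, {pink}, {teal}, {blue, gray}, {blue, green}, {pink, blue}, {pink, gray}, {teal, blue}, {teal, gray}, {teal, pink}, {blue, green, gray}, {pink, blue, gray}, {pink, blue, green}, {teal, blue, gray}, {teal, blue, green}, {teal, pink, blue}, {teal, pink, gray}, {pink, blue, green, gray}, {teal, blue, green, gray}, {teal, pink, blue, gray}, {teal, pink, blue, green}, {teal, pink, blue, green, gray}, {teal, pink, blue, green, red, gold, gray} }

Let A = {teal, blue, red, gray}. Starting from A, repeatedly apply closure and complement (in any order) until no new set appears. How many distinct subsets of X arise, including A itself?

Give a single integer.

complement {pink, green, gold}; its interior {pink}; cl(A) = X∖{pink} = {teal, blue, green, red, gold, gray}
With k = closure, c = complement:
  1. A     = {teal, blue, red, gray}
  2. kA    = {teal, blue, green, red, gold, gray}
  3. cA    = {pink, green, gold}
  4. ckA   = {pink}
  5. kcA   = {pink, green, red, gold}
  6. kckA  = {pink, red, gold}
  7. ckcA  = {teal, blue, gray}
  8. ckckA = {teal, blue, green, gray}
k, c of each give nothing new

8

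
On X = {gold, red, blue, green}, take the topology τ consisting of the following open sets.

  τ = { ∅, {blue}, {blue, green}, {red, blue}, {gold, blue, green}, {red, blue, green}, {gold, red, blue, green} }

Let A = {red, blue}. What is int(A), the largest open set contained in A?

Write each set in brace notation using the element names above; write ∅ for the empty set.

{red, blue}

interior: largest open inside A is {red, blue} (from ∅, {blue}, {red, blue})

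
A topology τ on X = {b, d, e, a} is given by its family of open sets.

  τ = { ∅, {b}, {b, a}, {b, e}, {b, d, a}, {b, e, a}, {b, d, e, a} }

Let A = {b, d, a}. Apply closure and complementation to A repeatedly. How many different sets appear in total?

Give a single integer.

4

cl via duality: int({e}) = ∅, so X∖∅ = {b, d, e, a}
Write k for closure, c for complement:
  1. A     = {b, d, a}
  2. kA    = {b, d, e, a}
  3. cA    = {e}
  4. ckA   = ∅
applying k or c yields no new set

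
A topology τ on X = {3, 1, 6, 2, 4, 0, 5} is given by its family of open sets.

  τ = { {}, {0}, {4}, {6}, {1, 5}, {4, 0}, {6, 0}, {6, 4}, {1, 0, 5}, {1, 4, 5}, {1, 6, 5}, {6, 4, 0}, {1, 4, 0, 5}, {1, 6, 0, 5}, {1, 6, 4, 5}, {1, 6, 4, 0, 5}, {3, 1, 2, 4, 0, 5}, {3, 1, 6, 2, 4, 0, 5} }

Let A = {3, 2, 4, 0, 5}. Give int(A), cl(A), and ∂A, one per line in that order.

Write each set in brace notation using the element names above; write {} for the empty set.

U open, U⊆A: {}, {0}, {4}, {4, 0}. int(A) = ⋃ = {4, 0}
X∖A={1, 6}, int(X∖A)={6}, hence cl(A)={3, 1, 2, 4, 0, 5}
∂A: remove int from cl → {3, 1, 2, 5}

int(A) = {4, 0}
cl(A)  = {3, 1, 2, 4, 0, 5}
∂A     = {3, 1, 2, 5}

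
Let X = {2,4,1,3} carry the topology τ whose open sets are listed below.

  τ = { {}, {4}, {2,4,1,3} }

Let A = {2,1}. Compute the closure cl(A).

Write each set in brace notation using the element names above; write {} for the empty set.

{2,1,3}

cl via duality: int({4,3}) = {4}, so X∖{4} = {2,1,3}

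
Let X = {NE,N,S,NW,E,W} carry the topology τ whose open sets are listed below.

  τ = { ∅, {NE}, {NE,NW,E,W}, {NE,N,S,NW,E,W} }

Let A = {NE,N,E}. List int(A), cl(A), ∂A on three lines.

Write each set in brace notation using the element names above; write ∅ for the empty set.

int(A) = {NE}
cl(A)  = {NE,N,S,NW,E,W}
∂A     = {N,S,NW,E,W}

U open, U⊆A: ∅, {NE}. int(A) = ⋃ = {NE}
X∖A={S,NW,W}, int(X∖A)=∅, hence cl(A)={NE,N,S,NW,E,W}
∂A: remove int from cl → {N,S,NW,E,W}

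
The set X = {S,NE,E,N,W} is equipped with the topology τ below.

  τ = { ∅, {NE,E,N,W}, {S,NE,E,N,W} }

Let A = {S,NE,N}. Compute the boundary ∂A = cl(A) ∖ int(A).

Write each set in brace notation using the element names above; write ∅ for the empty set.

open subsets of A: ∅; so int(A) = ∅
closure: X∖int(X∖A) = X∖∅ = {S,NE,E,N,W}
∂A = {S,NE,E,N,W} minus ∅ = {S,NE,E,N,W}

{S,NE,E,N,W}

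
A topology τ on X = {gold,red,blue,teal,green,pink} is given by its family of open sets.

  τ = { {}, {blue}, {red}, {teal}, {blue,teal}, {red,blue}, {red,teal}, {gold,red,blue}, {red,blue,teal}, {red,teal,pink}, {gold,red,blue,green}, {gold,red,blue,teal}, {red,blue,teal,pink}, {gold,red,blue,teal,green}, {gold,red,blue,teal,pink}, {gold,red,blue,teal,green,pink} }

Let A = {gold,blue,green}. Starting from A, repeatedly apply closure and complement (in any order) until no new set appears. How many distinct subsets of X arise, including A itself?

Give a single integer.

X∖A={red,teal,pink}, int(X∖A)={red,teal,pink}, hence cl(A)={gold,blue,green}
Orbit (k=closure, c=complement):
  1. A     = {gold,blue,green}
  2. cA    = {red,teal,pink}
  3. kcA   = {gold,red,teal,green,pink}
  4. ckcA  = {blue}
(closed under both — stop)

4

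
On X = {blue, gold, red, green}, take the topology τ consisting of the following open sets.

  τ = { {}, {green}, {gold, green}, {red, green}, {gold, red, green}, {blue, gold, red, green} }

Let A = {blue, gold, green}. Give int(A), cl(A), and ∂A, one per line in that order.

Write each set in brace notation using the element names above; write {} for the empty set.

int(A) = {gold, green}
cl(A)  = {blue, gold, red, green}
∂A     = {blue, red}

opens ⊆ A: {}, {green}, {gold, green}; union → int = {gold, green}
complement {red}; its interior {}; cl(A) = X∖{} = {blue, gold, red, green}
boundary = {blue, gold, red, green} ∖ {gold, green} = {blue, red}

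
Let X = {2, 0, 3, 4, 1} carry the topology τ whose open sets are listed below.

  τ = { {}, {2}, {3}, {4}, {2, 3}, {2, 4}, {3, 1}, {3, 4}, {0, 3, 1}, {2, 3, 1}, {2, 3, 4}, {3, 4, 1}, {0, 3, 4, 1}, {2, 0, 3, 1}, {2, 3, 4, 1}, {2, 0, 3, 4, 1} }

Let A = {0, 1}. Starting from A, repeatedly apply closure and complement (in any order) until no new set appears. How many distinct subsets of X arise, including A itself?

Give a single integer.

4

closure: X∖int(X∖A) = X∖{2, 3, 4} = {0, 1}
Let k=closure and c=complement:
  1. A     = {0, 1}
  2. cA    = {2, 3, 4}
  3. kcA   = {2, 0, 3, 4, 1}
  4. ckcA  = {}
— saturated at 4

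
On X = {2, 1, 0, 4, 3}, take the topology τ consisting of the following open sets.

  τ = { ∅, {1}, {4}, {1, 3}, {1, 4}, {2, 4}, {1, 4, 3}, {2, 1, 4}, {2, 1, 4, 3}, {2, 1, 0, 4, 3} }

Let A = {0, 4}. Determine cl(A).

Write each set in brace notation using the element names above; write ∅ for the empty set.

X∖A={2, 1, 3}, int(X∖A)={1, 3}, hence cl(A)={2, 0, 4}

{2, 0, 4}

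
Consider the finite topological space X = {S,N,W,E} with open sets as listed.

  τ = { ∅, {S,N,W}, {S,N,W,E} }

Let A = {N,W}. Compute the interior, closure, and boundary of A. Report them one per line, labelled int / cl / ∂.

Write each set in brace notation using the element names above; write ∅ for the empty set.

opens ⊆ A: ∅; union → int = ∅
complement {S,E}; its interior ∅; cl(A) = X∖∅ = {S,N,W,E}
boundary = {S,N,W,E} ∖ ∅ = {S,N,W,E}

int(A) = ∅
cl(A)  = {S,N,W,E}
∂A     = {S,N,W,E}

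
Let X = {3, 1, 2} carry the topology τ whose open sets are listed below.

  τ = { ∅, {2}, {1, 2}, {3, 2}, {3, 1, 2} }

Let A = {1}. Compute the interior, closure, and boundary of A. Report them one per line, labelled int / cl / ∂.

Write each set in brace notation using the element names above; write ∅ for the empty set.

U open, U⊆A: ∅. int(A) = ⋃ = ∅
X∖A={3, 2}, int(X∖A)={3, 2}, hence cl(A)={1}
∂A: remove int from cl → {1}

int(A) = ∅
cl(A)  = {1}
∂A     = {1}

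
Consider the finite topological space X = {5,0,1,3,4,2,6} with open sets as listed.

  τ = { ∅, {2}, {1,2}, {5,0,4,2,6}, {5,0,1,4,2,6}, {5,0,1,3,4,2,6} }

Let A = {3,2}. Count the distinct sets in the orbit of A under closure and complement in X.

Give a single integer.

6

closure: X∖int(X∖A) = X∖∅ = {5,0,1,3,4,2,6}
Let k=closure and c=complement:
  1. A     = {3,2}
  2. kA    = {5,0,1,3,4,2,6}
  3. cA    = {5,0,1,4,6}
  4. ckA   = ∅
  5. kcA   = {5,0,1,3,4,6}
  6. ckcA  = {2}
— saturated at 6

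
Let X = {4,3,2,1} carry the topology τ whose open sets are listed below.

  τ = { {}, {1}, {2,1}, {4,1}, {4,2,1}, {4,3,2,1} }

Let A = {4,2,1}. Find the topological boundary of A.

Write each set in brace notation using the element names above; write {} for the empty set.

U open, U⊆A: {}, {1}, {2,1}, {4,1}, {4,2,1}. int(A) = ⋃ = {4,2,1}
X∖A={3}, int(X∖A)={}, hence cl(A)={4,3,2,1}
∂A: remove int from cl → {3}

{3}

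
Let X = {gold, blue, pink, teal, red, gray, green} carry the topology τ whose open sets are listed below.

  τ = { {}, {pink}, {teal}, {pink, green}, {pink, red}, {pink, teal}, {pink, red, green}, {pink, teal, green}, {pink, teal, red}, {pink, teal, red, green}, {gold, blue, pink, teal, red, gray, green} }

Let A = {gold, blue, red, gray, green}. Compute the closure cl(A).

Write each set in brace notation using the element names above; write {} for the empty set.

{gold, blue, red, gray, green}

complement {pink, teal}; its interior {pink, teal}; cl(A) = X∖{pink, teal} = {gold, blue, red, gray, green}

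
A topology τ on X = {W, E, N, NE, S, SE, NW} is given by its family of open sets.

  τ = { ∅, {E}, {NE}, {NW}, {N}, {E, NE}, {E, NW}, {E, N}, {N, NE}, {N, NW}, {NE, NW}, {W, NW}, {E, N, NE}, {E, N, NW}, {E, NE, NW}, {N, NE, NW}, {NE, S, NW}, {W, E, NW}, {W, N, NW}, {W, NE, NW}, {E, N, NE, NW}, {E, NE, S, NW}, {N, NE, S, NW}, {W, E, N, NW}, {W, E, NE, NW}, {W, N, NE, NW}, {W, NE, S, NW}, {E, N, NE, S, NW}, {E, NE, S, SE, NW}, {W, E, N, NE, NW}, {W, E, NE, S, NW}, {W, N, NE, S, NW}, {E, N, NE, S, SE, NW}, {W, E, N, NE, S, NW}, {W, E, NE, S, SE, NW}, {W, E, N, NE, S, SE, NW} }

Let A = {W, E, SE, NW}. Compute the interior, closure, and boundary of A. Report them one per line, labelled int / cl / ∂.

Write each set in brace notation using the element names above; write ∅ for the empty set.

open subsets of A: ∅, {NW}, {E}, {E, NW}, {W, NW}, {W, E, NW}; so int(A) = {W, E, NW}
closure: X∖int(X∖A) = X∖{N, NE} = {W, E, S, SE, NW}
∂A = {W, E, S, SE, NW} minus {W, E, NW} = {S, SE}

int(A) = {W, E, NW}
cl(A)  = {W, E, S, SE, NW}
∂A     = {S, SE}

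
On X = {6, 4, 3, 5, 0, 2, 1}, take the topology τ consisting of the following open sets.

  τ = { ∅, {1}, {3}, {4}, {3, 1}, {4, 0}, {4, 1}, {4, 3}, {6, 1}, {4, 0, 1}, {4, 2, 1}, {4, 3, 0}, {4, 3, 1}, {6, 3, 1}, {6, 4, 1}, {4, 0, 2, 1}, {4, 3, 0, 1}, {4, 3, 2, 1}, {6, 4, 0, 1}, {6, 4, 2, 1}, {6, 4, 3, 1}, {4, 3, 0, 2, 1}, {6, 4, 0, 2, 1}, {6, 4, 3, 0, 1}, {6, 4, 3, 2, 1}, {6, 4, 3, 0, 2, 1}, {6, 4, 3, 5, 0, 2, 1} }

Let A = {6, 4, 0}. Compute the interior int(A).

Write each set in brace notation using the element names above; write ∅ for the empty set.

U open, U⊆A: ∅, {4}, {4, 0}. int(A) = ⋃ = {4, 0}

{4, 0}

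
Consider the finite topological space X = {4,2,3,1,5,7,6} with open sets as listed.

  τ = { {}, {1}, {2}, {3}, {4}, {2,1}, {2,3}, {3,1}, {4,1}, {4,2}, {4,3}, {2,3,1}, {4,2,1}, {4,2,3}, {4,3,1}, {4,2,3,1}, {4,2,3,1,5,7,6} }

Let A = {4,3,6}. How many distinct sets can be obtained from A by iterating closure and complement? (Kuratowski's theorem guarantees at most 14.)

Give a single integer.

6

cl via duality: int({2,1,5,7}) = {2,1}, so X∖{2,1} = {4,3,5,7,6}
Write k for closure, c for complement:
  1. A     = {4,3,6}
  2. kA    = {4,3,5,7,6}
  3. cA    = {2,1,5,7}
  4. ckA   = {2,1}
  5. kcA   = {2,1,5,7,6}
  6. ckcA  = {4,3}
applying k or c yields no new set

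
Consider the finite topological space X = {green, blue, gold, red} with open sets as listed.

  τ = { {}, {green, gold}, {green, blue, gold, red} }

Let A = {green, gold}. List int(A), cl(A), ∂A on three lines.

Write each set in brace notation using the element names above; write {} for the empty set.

int(A) = {green, gold}
cl(A)  = {green, blue, gold, red}
∂A     = {blue, red}

open subsets of A: {}, {green, gold}; so int(A) = {green, gold}
closure: X∖int(X∖A) = X∖{} = {green, blue, gold, red}
∂A = {green, blue, gold, red} minus {green, gold} = {blue, red}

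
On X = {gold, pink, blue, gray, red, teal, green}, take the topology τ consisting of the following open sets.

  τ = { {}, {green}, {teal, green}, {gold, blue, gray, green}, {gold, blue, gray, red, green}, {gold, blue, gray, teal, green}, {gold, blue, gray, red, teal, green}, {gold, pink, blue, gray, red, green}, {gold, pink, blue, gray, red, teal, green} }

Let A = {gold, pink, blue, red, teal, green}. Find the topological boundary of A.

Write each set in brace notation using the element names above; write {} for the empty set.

interior: largest open inside A is {teal, green} (from {}, {green}, {teal, green})
cl via duality: int({gray}) = {}, so X∖{} = {gold, pink, blue, gray, red, teal, green}
cl∖int = {gold, pink, blue, gray, red}

{gold, pink, blue, gray, red}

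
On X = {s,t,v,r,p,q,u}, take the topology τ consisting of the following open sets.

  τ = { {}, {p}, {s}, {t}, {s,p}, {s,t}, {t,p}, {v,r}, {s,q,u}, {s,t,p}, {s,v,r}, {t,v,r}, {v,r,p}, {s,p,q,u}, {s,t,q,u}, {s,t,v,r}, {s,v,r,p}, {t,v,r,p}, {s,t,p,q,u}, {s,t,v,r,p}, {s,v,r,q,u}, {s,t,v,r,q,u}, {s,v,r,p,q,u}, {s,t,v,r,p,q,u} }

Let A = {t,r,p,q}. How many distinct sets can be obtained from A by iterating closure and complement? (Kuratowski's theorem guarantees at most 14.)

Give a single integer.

X∖A={s,v,u}, int(X∖A)={s}, hence cl(A)={t,v,r,p,q,u}
Orbit (k=closure, c=complement):
  1. A     = {t,r,p,q}
  2. kA    = {t,v,r,p,q,u}
  3. cA    = {s,v,u}
  4. ckA   = {s}
  5. kcA   = {s,v,r,q,u}
  6. kckA  = {s,q,u}
  7. ckcA  = {t,p}
  8. ckckA = {t,v,r,p}
(closed under both — stop)

8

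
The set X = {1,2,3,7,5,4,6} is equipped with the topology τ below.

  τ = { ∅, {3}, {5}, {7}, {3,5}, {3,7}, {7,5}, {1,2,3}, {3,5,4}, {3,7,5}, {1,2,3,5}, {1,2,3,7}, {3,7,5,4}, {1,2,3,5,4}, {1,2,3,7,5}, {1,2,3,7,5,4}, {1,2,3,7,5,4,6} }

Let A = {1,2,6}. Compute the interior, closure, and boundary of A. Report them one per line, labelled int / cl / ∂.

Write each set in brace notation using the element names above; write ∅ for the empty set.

int(A) = ∅
cl(A)  = {1,2,6}
∂A     = {1,2,6}

opens ⊆ A: ∅; union → int = ∅
complement {3,7,5,4}; its interior {3,7,5,4}; cl(A) = X∖{3,7,5,4} = {1,2,6}
boundary = {1,2,6} ∖ ∅ = {1,2,6}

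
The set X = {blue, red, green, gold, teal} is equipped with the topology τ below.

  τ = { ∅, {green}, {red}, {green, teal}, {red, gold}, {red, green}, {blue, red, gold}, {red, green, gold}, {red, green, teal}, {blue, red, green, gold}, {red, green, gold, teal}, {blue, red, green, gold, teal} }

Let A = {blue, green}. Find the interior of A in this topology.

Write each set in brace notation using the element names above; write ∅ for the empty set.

{green}

U open, U⊆A: ∅, {green}. int(A) = ⋃ = {green}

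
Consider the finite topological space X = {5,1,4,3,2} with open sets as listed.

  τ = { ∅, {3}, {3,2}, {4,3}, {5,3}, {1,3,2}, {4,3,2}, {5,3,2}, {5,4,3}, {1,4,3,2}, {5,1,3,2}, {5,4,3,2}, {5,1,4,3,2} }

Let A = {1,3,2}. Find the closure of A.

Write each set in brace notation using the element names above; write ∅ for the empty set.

X∖A={5,4}, int(X∖A)=∅, hence cl(A)={5,1,4,3,2}

{5,1,4,3,2}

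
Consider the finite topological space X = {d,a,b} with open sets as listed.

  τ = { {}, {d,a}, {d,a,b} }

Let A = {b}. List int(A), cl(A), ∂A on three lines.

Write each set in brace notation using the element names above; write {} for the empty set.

int(A) = {}
cl(A)  = {b}
∂A     = {b}

interior: largest open inside A is {} (from {})
cl via duality: int({d,a}) = {d,a}, so X∖{d,a} = {b}
cl∖int = {b}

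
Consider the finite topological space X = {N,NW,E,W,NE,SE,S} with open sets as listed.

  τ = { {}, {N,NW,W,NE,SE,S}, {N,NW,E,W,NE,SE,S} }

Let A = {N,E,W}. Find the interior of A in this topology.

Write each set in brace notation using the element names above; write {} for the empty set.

{}

interior: largest open inside A is {} (from {})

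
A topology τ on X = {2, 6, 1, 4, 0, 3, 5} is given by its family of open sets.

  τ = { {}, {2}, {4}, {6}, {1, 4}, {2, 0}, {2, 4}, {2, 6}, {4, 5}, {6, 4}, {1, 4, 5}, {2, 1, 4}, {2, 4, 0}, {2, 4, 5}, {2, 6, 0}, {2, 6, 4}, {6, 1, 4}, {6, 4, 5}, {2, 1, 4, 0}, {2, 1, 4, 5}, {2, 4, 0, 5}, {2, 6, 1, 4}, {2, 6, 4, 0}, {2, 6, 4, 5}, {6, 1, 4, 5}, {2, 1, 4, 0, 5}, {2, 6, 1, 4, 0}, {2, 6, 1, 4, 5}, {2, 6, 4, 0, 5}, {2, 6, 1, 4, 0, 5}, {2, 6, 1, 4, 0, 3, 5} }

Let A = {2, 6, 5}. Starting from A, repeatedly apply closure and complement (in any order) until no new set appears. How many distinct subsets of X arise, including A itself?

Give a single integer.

closure: X∖int(X∖A) = X∖{1, 4} = {2, 6, 0, 3, 5}
Let k=closure and c=complement:
  1. A     = {2, 6, 5}
  2. kA    = {2, 6, 0, 3, 5}
  3. cA    = {1, 4, 0, 3}
  4. ckA   = {1, 4}
  5. kcA   = {1, 4, 0, 3, 5}
  6. kckA  = {1, 4, 3, 5}
  7. ckcA  = {2, 6}
  8. ckckA = {2, 6, 0}
  9. kckcA = {2, 6, 0, 3}
  10. ckckcA = {1, 4, 5}
— saturated at 10

10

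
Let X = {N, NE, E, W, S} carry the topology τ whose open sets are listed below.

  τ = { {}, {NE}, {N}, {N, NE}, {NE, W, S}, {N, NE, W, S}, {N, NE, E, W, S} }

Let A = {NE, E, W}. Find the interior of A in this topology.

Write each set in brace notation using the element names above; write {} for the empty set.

interior: largest open inside A is {NE} (from {}, {NE})

{NE}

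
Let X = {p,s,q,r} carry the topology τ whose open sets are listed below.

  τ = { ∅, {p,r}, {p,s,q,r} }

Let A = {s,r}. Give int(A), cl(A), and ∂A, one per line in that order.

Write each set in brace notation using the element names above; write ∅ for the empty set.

U open, U⊆A: ∅. int(A) = ⋃ = ∅
X∖A={p,q}, int(X∖A)=∅, hence cl(A)={p,s,q,r}
∂A: remove int from cl → {p,s,q,r}

int(A) = ∅
cl(A)  = {p,s,q,r}
∂A     = {p,s,q,r}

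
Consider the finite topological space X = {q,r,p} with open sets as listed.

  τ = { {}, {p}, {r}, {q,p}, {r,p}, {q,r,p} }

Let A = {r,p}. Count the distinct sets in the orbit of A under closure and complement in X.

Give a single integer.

4

X∖A={q}, int(X∖A)={}, hence cl(A)={q,r,p}
Orbit (k=closure, c=complement):
  1. A     = {r,p}
  2. kA    = {q,r,p}
  3. cA    = {q}
  4. ckA   = {}
(closed under both — stop)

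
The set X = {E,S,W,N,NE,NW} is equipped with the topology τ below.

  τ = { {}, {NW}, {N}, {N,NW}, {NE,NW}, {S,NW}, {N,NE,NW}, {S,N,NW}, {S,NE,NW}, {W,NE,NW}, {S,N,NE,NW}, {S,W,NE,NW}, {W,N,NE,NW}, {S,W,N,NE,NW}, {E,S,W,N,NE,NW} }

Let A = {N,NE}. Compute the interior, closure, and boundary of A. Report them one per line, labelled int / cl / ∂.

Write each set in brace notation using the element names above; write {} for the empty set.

interior: largest open inside A is {N} (from {}, {N})
cl via duality: int({E,S,W,NW}) = {S,NW}, so X∖{S,NW} = {E,W,N,NE}
cl∖int = {E,W,NE}

int(A) = {N}
cl(A)  = {E,W,N,NE}
∂A     = {E,W,NE}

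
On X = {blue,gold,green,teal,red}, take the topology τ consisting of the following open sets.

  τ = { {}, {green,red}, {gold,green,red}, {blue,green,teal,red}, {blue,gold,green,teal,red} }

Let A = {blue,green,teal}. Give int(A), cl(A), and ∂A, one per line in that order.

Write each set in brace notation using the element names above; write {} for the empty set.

U open, U⊆A: {}. int(A) = ⋃ = {}
X∖A={gold,red}, int(X∖A)={}, hence cl(A)={blue,gold,green,teal,red}
∂A: remove int from cl → {blue,gold,green,teal,red}

int(A) = {}
cl(A)  = {blue,gold,green,teal,red}
∂A     = {blue,gold,green,teal,red}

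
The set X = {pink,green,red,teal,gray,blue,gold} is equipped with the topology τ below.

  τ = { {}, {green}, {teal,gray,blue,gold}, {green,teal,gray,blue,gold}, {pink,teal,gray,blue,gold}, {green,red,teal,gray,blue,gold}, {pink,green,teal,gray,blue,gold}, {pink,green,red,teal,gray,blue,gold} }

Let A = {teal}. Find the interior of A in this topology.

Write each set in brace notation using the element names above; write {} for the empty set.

{}

opens ⊆ A: {}; union → int = {}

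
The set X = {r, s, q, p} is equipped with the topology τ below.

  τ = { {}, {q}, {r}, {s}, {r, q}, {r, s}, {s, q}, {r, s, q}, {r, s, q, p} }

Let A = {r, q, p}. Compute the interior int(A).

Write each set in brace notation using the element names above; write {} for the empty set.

interior: largest open inside A is {r, q} (from {}, {q}, {r}, {r, q})

{r, q}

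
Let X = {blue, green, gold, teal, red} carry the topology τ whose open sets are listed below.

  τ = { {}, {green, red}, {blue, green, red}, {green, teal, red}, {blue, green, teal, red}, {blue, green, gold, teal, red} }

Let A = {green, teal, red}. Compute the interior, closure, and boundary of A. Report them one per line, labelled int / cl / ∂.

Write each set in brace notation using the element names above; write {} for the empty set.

open subsets of A: {}, {green, red}, {green, teal, red}; so int(A) = {green, teal, red}
closure: X∖int(X∖A) = X∖{} = {blue, green, gold, teal, red}
∂A = {blue, green, gold, teal, red} minus {green, teal, red} = {blue, gold}

int(A) = {green, teal, red}
cl(A)  = {blue, green, gold, teal, red}
∂A     = {blue, gold}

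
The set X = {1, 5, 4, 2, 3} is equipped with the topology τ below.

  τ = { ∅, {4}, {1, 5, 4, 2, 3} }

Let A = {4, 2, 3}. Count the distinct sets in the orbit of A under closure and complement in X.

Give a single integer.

complement {1, 5}; its interior ∅; cl(A) = X∖∅ = {1, 5, 4, 2, 3}
With k = closure, c = complement:
  1. A     = {4, 2, 3}
  2. kA    = {1, 5, 4, 2, 3}
  3. cA    = {1, 5}
  4. ckA   = ∅
  5. kcA   = {1, 5, 2, 3}
  6. ckcA  = {4}
k, c of each give nothing new

6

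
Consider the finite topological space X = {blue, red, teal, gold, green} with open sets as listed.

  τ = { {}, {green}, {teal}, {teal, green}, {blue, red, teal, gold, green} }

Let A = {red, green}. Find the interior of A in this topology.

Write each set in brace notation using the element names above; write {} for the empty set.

{green}

open subsets of A: {}, {green}; so int(A) = {green}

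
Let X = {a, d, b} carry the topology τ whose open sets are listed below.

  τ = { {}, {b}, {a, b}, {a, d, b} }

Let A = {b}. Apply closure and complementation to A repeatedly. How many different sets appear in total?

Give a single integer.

cl via duality: int({a, d}) = {}, so X∖{} = {a, d, b}
Write k for closure, c for complement:
  1. A     = {b}
  2. kA    = {a, d, b}
  3. cA    = {a, d}
  4. ckA   = {}
applying k or c yields no new set

4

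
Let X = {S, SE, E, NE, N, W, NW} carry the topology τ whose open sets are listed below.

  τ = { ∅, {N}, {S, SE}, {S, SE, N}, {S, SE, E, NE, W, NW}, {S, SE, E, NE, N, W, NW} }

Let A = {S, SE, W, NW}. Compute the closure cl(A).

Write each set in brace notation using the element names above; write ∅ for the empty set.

X∖A={E, NE, N}, int(X∖A)={N}, hence cl(A)={S, SE, E, NE, W, NW}

{S, SE, E, NE, W, NW}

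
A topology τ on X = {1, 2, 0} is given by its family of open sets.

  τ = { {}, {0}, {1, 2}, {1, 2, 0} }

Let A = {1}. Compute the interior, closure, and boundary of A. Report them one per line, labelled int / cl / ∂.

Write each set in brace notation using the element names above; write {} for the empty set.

int(A) = {}
cl(A)  = {1, 2}
∂A     = {1, 2}

opens ⊆ A: {}; union → int = {}
complement {2, 0}; its interior {0}; cl(A) = X∖{0} = {1, 2}
boundary = {1, 2} ∖ {} = {1, 2}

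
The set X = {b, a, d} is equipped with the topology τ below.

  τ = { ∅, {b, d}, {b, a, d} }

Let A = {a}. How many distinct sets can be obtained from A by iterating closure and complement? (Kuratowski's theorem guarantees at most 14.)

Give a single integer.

closure: X∖int(X∖A) = X∖{b, d} = {a}
Let k=closure and c=complement:
  1. A     = {a}
  2. cA    = {b, d}
  3. kcA   = {b, a, d}
  4. ckcA  = ∅
— saturated at 4

4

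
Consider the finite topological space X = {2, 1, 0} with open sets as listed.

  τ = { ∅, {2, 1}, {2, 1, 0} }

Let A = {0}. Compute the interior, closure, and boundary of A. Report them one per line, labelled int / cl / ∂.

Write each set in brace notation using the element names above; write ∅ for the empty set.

open subsets of A: ∅; so int(A) = ∅
closure: X∖int(X∖A) = X∖{2, 1} = {0}
∂A = {0} minus ∅ = {0}

int(A) = ∅
cl(A)  = {0}
∂A     = {0}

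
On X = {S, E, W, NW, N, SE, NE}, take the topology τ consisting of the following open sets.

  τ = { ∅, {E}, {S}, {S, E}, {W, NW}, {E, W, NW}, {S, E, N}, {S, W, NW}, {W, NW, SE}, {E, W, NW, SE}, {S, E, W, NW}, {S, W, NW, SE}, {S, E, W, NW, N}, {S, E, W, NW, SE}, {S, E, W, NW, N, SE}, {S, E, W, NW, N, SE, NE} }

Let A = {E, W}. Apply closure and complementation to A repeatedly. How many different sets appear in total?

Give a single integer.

X∖A={S, NW, N, SE, NE}, int(X∖A)={S}, hence cl(A)={E, W, NW, N, SE, NE}
Orbit (k=closure, c=complement):
  1. A     = {E, W}
  2. kA    = {E, W, NW, N, SE, NE}
  3. cA    = {S, NW, N, SE, NE}
  4. ckA   = {S}
  5. kcA   = {S, W, NW, N, SE, NE}
  6. kckA  = {S, N, NE}
  7. ckcA  = {E}
  8. ckckA = {E, W, NW, SE}
  9. kckcA = {E, N, NE}
  10. ckckcA = {S, W, NW, SE}
(closed under both — stop)

10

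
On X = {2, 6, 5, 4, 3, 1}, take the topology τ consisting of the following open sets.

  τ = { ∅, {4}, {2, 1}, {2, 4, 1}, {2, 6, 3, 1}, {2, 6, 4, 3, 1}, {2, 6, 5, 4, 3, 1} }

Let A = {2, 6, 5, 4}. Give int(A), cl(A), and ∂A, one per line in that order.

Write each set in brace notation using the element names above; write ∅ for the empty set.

int(A) = {4}
cl(A)  = {2, 6, 5, 4, 3, 1}
∂A     = {2, 6, 5, 3, 1}

opens ⊆ A: ∅, {4}; union → int = {4}
complement {3, 1}; its interior ∅; cl(A) = X∖∅ = {2, 6, 5, 4, 3, 1}
boundary = {2, 6, 5, 4, 3, 1} ∖ {4} = {2, 6, 5, 3, 1}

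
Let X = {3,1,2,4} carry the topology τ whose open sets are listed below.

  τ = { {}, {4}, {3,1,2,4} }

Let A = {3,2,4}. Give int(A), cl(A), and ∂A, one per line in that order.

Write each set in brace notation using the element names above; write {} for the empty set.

interior: largest open inside A is {4} (from {}, {4})
cl via duality: int({1}) = {}, so X∖{} = {3,1,2,4}
cl∖int = {3,1,2}

int(A) = {4}
cl(A)  = {3,1,2,4}
∂A     = {3,1,2}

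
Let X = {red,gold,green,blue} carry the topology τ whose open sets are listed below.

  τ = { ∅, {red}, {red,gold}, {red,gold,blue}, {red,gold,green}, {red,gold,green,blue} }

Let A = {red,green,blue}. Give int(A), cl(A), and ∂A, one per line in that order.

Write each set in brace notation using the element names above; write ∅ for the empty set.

int(A) = {red}
cl(A)  = {red,gold,green,blue}
∂A     = {gold,green,blue}

open subsets of A: ∅, {red}; so int(A) = {red}
closure: X∖int(X∖A) = X∖∅ = {red,gold,green,blue}
∂A = {red,gold,green,blue} minus {red} = {gold,green,blue}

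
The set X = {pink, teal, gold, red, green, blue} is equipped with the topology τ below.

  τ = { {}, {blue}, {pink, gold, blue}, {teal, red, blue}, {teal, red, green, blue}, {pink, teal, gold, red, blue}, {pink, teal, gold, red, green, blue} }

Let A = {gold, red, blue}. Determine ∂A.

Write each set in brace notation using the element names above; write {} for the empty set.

U open, U⊆A: {}, {blue}. int(A) = ⋃ = {blue}
X∖A={pink, teal, green}, int(X∖A)={}, hence cl(A)={pink, teal, gold, red, green, blue}
∂A: remove int from cl → {pink, teal, gold, red, green}

{pink, teal, gold, red, green}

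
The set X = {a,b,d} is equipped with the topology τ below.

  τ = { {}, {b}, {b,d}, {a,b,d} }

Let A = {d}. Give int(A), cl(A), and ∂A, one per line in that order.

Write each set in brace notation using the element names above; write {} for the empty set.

opens ⊆ A: {}; union → int = {}
complement {a,b}; its interior {b}; cl(A) = X∖{b} = {a,d}
boundary = {a,d} ∖ {} = {a,d}

int(A) = {}
cl(A)  = {a,d}
∂A     = {a,d}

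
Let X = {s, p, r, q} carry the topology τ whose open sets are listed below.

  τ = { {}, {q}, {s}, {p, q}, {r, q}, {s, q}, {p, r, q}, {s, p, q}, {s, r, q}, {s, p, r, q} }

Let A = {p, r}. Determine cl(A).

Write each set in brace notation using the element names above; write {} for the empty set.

closure: X∖int(X∖A) = X∖{s, q} = {p, r}

{p, r}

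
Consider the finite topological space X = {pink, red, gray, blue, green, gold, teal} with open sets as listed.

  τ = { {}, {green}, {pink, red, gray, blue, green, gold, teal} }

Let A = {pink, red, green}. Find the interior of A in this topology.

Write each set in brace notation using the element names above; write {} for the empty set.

{green}

open subsets of A: {}, {green}; so int(A) = {green}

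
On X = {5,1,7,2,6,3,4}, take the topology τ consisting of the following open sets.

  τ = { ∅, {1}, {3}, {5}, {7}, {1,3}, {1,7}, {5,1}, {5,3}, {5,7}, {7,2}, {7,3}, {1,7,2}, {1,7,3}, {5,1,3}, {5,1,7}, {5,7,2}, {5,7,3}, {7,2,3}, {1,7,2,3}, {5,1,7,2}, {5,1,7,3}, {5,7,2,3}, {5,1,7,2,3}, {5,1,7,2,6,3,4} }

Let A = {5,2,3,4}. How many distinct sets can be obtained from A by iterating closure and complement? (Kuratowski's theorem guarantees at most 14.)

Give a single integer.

8

complement {1,7,6}; its interior {1,7}; cl(A) = X∖{1,7} = {5,2,6,3,4}
With k = closure, c = complement:
  1. A     = {5,2,3,4}
  2. kA    = {5,2,6,3,4}
  3. cA    = {1,7,6}
  4. ckA   = {1,7}
  5. kcA   = {1,7,2,6,4}
  6. ckcA  = {5,3}
  7. kckcA = {5,6,3,4}
  8. ckckcA = {1,7,2}
k, c of each give nothing new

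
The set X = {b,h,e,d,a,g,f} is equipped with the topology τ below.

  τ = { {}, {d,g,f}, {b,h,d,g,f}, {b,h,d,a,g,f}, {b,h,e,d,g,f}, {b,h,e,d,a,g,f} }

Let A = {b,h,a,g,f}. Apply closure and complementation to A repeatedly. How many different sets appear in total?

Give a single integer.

cl via duality: int({e,d}) = {}, so X∖{} = {b,h,e,d,a,g,f}
Write k for closure, c for complement:
  1. A     = {b,h,a,g,f}
  2. kA    = {b,h,e,d,a,g,f}
  3. cA    = {e,d}
  4. ckA   = {}
applying k or c yields no new set

4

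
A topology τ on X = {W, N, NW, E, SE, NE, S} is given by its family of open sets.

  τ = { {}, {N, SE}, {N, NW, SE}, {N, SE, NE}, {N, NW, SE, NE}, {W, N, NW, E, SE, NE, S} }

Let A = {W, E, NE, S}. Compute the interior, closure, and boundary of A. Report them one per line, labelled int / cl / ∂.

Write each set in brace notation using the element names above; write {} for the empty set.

opens ⊆ A: {}; union → int = {}
complement {N, NW, SE}; its interior {N, NW, SE}; cl(A) = X∖{N, NW, SE} = {W, E, NE, S}
boundary = {W, E, NE, S} ∖ {} = {W, E, NE, S}

int(A) = {}
cl(A)  = {W, E, NE, S}
∂A     = {W, E, NE, S}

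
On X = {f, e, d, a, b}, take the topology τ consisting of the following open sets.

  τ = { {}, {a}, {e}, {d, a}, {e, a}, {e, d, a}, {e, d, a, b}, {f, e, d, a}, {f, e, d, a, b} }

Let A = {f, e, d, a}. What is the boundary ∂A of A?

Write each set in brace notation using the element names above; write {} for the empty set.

{b}

interior: largest open inside A is {f, e, d, a} (from {}, {e}, {a}, {e, a}, {d, a}, {e, d, a}, {f, e, d, a})
cl via duality: int({b}) = {}, so X∖{} = {f, e, d, a, b}
cl∖int = {b}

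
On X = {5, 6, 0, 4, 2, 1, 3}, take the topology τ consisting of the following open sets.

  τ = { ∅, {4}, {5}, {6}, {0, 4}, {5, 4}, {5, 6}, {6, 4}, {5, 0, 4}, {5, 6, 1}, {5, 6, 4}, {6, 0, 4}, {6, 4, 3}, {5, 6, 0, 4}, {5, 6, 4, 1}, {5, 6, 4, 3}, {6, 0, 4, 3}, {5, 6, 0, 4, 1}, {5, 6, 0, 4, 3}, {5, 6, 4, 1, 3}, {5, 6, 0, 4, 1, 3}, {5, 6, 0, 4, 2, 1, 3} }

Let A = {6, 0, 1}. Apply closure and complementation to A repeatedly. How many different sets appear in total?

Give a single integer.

8

closure: X∖int(X∖A) = X∖{5, 4} = {6, 0, 2, 1, 3}
Let k=closure and c=complement:
  1. A     = {6, 0, 1}
  2. kA    = {6, 0, 2, 1, 3}
  3. cA    = {5, 4, 2, 3}
  4. ckA   = {5, 4}
  5. kcA   = {5, 0, 4, 2, 1, 3}
  6. ckcA  = {6}
  7. kckcA = {6, 2, 1, 3}
  8. ckckcA = {5, 0, 4}
— saturated at 8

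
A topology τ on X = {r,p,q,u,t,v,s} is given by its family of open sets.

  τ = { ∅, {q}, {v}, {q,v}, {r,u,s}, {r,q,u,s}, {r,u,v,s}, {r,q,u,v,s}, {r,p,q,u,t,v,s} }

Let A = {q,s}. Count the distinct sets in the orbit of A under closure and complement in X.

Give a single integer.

10

complement {r,p,u,t,v}; its interior {v}; cl(A) = X∖{v} = {r,p,q,u,t,s}
With k = closure, c = complement:
  1. A     = {q,s}
  2. kA    = {r,p,q,u,t,s}
  3. cA    = {r,p,u,t,v}
  4. ckA   = {v}
  5. kcA   = {r,p,u,t,v,s}
  6. kckA  = {p,t,v}
  7. ckcA  = {q}
  8. ckckA = {r,q,u,s}
  9. kckcA = {p,q,t}
  10. ckckcA = {r,u,v,s}
k, c of each give nothing new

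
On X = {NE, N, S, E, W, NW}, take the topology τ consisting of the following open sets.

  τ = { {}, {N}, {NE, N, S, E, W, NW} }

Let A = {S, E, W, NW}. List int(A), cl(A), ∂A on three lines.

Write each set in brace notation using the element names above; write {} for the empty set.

int(A) = {}
cl(A)  = {NE, S, E, W, NW}
∂A     = {NE, S, E, W, NW}

open subsets of A: {}; so int(A) = {}
closure: X∖int(X∖A) = X∖{N} = {NE, S, E, W, NW}
∂A = {NE, S, E, W, NW} minus {} = {NE, S, E, W, NW}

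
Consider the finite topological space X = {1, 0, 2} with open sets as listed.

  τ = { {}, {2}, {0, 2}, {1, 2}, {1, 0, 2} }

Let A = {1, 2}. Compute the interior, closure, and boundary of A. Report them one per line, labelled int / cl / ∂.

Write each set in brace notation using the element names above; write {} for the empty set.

int(A) = {1, 2}
cl(A)  = {1, 0, 2}
∂A     = {0}

U open, U⊆A: {}, {2}, {1, 2}. int(A) = ⋃ = {1, 2}
X∖A={0}, int(X∖A)={}, hence cl(A)={1, 0, 2}
∂A: remove int from cl → {0}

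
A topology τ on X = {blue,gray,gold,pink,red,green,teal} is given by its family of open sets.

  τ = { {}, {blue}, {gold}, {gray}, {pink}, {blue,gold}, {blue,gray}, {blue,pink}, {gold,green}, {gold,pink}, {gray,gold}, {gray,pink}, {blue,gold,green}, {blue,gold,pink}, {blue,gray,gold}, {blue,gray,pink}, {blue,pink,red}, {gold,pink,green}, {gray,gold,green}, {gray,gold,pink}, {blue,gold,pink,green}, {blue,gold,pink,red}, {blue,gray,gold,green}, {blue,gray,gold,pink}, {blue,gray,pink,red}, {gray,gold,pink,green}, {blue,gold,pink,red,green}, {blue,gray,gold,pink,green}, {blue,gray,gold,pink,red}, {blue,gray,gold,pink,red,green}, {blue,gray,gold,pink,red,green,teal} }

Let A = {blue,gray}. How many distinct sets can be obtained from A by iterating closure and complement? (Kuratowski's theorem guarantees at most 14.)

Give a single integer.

cl via duality: int({gold,pink,red,green,teal}) = {gold,pink,green}, so X∖{gold,pink,green} = {blue,gray,red,teal}
Write k for closure, c for complement:
  1. A     = {blue,gray}
  2. kA    = {blue,gray,red,teal}
  3. cA    = {gold,pink,red,green,teal}
  4. ckA   = {gold,pink,green}
applying k or c yields no new set

4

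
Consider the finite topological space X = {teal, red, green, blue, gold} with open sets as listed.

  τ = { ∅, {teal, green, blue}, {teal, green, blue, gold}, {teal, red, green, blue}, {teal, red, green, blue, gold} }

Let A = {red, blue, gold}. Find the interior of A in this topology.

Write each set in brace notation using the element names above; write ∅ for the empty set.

U open, U⊆A: ∅. int(A) = ⋃ = ∅

∅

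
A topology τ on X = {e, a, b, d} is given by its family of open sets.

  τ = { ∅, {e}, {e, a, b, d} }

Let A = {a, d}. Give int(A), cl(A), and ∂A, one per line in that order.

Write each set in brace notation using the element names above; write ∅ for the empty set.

opens ⊆ A: ∅; union → int = ∅
complement {e, b}; its interior {e}; cl(A) = X∖{e} = {a, b, d}
boundary = {a, b, d} ∖ ∅ = {a, b, d}

int(A) = ∅
cl(A)  = {a, b, d}
∂A     = {a, b, d}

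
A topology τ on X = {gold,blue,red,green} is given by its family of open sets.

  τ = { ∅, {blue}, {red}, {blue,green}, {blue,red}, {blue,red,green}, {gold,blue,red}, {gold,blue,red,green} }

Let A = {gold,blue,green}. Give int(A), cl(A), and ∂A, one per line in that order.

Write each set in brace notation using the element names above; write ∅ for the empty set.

int(A) = {blue,green}
cl(A)  = {gold,blue,green}
∂A     = {gold}

interior: largest open inside A is {blue,green} (from ∅, {blue}, {blue,green})
cl via duality: int({red}) = {red}, so X∖{red} = {gold,blue,green}
cl∖int = {gold}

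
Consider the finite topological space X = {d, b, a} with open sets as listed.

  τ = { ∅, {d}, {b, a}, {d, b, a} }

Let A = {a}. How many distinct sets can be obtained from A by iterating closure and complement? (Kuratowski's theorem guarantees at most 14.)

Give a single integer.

6

cl via duality: int({d, b}) = {d}, so X∖{d} = {b, a}
Write k for closure, c for complement:
  1. A     = {a}
  2. kA    = {b, a}
  3. cA    = {d, b}
  4. ckA   = {d}
  5. kcA   = {d, b, a}
  6. ckcA  = ∅
applying k or c yields no new set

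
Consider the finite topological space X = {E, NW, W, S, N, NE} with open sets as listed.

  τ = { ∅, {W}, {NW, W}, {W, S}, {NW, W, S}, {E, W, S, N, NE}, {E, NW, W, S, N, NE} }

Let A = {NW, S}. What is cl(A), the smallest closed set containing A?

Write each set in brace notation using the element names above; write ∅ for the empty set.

closure: X∖int(X∖A) = X∖{W} = {E, NW, S, N, NE}

{E, NW, S, N, NE}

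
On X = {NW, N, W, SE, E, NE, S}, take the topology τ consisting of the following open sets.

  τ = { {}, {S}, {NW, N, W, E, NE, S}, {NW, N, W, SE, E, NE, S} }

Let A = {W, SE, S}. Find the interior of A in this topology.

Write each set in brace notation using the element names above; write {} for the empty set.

{S}

interior: largest open inside A is {S} (from {}, {S})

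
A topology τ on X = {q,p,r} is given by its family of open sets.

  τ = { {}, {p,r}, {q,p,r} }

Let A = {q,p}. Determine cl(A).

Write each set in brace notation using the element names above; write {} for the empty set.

{q,p,r}

cl via duality: int({r}) = {}, so X∖{} = {q,p,r}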